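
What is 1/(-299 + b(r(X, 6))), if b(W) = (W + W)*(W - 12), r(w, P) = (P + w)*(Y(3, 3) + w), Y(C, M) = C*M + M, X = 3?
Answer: 1/32911 ≈ 3.0385e-5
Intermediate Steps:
Y(C, M) = M + C*M
r(w, P) = (12 + w)*(P + w) (r(w, P) = (P + w)*(3*(1 + 3) + w) = (P + w)*(3*4 + w) = (P + w)*(12 + w) = (12 + w)*(P + w))
b(W) = 2*W*(-12 + W) (b(W) = (2*W)*(-12 + W) = 2*W*(-12 + W))
1/(-299 + b(r(X, 6))) = 1/(-299 + 2*(3² + 12*6 + 12*3 + 6*3)*(-12 + (3² + 12*6 + 12*3 + 6*3))) = 1/(-299 + 2*(9 + 72 + 36 + 18)*(-12 + (9 + 72 + 36 + 18))) = 1/(-299 + 2*135*(-12 + 135)) = 1/(-299 + 2*135*123) = 1/(-299 + 33210) = 1/32911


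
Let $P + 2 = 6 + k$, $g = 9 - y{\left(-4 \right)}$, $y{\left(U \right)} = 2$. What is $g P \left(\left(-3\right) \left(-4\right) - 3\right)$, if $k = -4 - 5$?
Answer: $-315$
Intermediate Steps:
$k = -9$ ($k = -4 - 5 = -9$)
$g = 7$ ($g = 9 - 2 = 7$)
$P = -5$ ($P = -2 + \left(6 - 9\right) = -2 - 3 = -5$)
$g P \left(\left(-3\right) \left(-4\right) - 3\right) = 7 \left(-5\right) \left(\left(-3\right) \left(-4\right) - 3\right) = - 35 \left(12 - 3\right) = \left(-35\right) 9 = -315$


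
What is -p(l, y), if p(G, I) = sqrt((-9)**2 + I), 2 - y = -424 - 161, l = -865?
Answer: -2*sqrt(167) ≈ -25.846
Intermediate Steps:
y = 587 (y = 2 - (-424 - 161) = 2 - 1*(-585) = 2 + 585 = 587)
p(G, I) = sqrt(81 + I)
-p(l, y) = -sqrt(81 + 587) = -sqrt(668) = -2*sqrt(167)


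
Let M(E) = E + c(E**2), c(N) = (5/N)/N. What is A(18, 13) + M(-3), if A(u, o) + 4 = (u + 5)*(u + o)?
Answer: 57191/81 ≈ 706.06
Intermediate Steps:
A(u, o) = -4 + (5 + u)*(o + u) (A(u, o) = -4 + (u + 5)*(u + o) = -4 + (5 + u)*(o + u))
c(N) = 5/N**2
M(E) = E + 5/E**4 (M(E) = E + 5/(E**2)**2 = E + 5/E**4)
A(18, 13) + M(-3) = (-4 + 18**2 + 5*13 + 5*18 + 13*18) + (-3 + 5/(-3)**4) = (-4 + 324 + 65 + 90 + 234) + (-3 + 5*(1/81)) = 709 + (-3 + 5/81) = 709 - 238/81 = 57191/81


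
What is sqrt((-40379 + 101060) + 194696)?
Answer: sqrt(255377) ≈ 505.35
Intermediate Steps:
sqrt((-40379 + 101060) + 194696) = sqrt(60681 + 194696) = sqrt(255377)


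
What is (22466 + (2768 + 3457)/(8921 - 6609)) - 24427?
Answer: -4527607/2312 ≈ -1958.3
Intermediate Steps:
(22466 + (2768 + 3457)/(8921 - 6609)) - 24427 = (22466 + 6225/2312) - 24427 = 51947617/2312 - 24427 = -4527607/2312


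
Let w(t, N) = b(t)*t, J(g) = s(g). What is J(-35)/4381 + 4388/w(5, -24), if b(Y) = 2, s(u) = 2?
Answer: 9611924/21905 ≈ 438.80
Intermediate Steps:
J(g) = 2
w(t, N) = 2*t
J(-35)/4381 + 4388/w(5, -24) = 2/4381 + 4388/((2*5)) = 2*(1/4381) + 4388/10 = 2/4381 + 4388*(1/10) = 2/4381 + 2194/5 = 9611924/21905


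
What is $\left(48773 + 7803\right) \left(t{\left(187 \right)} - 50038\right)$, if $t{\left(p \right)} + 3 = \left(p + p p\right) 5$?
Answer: $7113809664$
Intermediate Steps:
$t{\left(p \right)} = -3 + 5 p + 5 p^{2}$ ($t{\left(p \right)} = -3 + \left(p + p p\right) 5 = -3 + \left(p + p^{2}\right) 5 = -3 + \left(5 p + 5 p^{2}\right) = -3 + 5 p + 5 p^{2}$)
$\left(48773 + 7803\right) \left(t{\left(187 \right)} - 50038\right) = \left(48773 + 7803\right) \left(\left(-3 + 5 \cdot 187 + 5 \cdot 187^{2}\right) - 50038\right) = 56576 \left(\left(-3 + 935 + 5 \cdot 34969\right) - 50038\right) = 56576 \left(\left(-3 + 935 + 174845\right) - 50038\right) = 56576 \left(175777 - 50038\right) = 56576 \cdot 125739 = 7113809664$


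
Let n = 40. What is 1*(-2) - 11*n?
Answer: -442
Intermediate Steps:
1*(-2) - 11*n = 1*(-2) - 11*40 = -2 - 440 = -442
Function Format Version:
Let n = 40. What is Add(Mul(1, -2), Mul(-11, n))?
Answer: -442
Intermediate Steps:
Add(Mul(1, -2), Mul(-11, n)) = Add(Mul(1, -2), Mul(-11, 40)) = Add(-2, -440) = -442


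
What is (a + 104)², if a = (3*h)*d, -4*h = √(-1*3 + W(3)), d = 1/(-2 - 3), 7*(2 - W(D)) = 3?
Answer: 3028471/280 + 156*I*√70/35 ≈ 10816.0 + 37.291*I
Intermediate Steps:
W(D) = 11/7 (W(D) = 2 - ⅐*3 = 2 - 3/7 = 11/7)
d = -⅕ (d = 1/(-5) = -⅕ ≈ -0.20000)
h = -I*√70/28 (h = -√(-1*3 + 11/7)/4 = -√(-3 + 11/7)/4 = -I*√70/28 ≈ -0.29881*I)
a = 3*I*√70/140 (a = (3*(-I*√70/28))*(-⅕) = -3*I*√70/28*(-⅕) = 3*I*√70/140 ≈ 0.17928*I)
(a + 104)² = (3*I*√70/140 + 104)² = (104 + 3*I*√70/140)²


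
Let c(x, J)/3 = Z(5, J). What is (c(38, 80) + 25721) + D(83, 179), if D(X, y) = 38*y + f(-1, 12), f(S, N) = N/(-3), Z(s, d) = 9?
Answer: 32546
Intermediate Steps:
f(S, N) = -N/3 (f(S, N) = N*(-1/3) = -N/3)
c(x, J) = 27 (c(x, J) = 3*9 = 27)
D(X, y) = -4 + 38*y (D(X, y) = 38*y - 1/3*12 = 38*y - 4 = -4 + 38*y)
(c(38, 80) + 25721) + D(83, 179) = (27 + 25721) + (-4 + 38*179) = 25748 + (-4 + 6802) = 25748 + 6798 = 32546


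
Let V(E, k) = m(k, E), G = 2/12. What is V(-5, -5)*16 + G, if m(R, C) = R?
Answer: -479/6 ≈ -79.833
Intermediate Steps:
G = ⅙ (G = 2*(1/12) = ⅙ ≈ 0.16667)
V(E, k) = k
V(-5, -5)*16 + G = -5*16 + ⅙ = -80 + ⅙ = -479/6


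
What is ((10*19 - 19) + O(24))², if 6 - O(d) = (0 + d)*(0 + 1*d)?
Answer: 159201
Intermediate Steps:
O(d) = 6 - d² (O(d) = 6 - (0 + d)*(0 + 1*d) = 6 - d*(0 + d) = 6 - d*d = 6 - d²)
((10*19 - 19) + O(24))² = ((10*19 - 19) + (6 - 1*24²))² = ((190 - 19) + (6 - 1*576))² = (171 + (6 - 576))² = (171 - 570)² = (-399)² = 159201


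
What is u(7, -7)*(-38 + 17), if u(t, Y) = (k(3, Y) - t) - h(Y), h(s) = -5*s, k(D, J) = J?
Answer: 1029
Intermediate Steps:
u(t, Y) = -t + 6*Y (u(t, Y) = (Y - t) - (-5)*Y = (Y - t) + 5*Y = -t + 6*Y)
u(7, -7)*(-38 + 17) = (-1*7 + 6*(-7))*(-38 + 17) = (-7 - 42)*(-21) = -49*(-21) = 1029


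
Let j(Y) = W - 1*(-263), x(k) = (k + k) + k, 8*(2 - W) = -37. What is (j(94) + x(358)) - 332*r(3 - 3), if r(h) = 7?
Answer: -7843/8 ≈ -980.38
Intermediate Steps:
W = 53/8 (W = 2 - 1/8*(-37) = 2 + 37/8 = 53/8 ≈ 6.6250)
x(k) = 3*k (x(k) = 2*k + k = 3*k)
j(Y) = 2157/8 (j(Y) = 53/8 - 1*(-263) = 53/8 + 263 = 2157/8)
(j(94) + x(358)) - 332*r(3 - 3) = (2157/8 + 3*358) - 332*7 = (2157/8 + 1074) - 2324 = 10749/8 - 2324 = -7843/8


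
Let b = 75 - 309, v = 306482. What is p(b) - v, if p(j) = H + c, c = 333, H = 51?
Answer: -306098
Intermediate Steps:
b = -234
p(j) = 384 (p(j) = 51 + 333 = 384)
p(b) - v = 384 - 1*306482 = 384 - 306482 = -306098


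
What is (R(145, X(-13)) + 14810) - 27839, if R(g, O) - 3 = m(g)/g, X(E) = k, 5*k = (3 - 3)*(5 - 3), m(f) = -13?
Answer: -1888783/145 ≈ -13026.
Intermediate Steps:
k = 0 (k = ((3 - 3)*(5 - 3))/5 = (0*2)/5 = (1/5)*0 = 0)
X(E) = 0
R(g, O) = 3 - 13/g
(R(145, X(-13)) + 14810) - 27839 = ((3 - 13/145) + 14810) - 27839 = (422/145 + 14810) - 27839 = 2147872/145 - 27839 = -1888783/145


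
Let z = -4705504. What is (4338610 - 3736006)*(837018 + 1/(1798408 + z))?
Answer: 122192608280850759/242258 ≈ 5.0439e+11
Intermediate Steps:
(4338610 - 3736006)*(837018 + 1/(1798408 + z)) = (4338610 - 3736006)*(837018 + 1/(1798408 - 4705504)) = 602604*(837018 + 1/(-2907096)) = 602604*(837018 - 1/2907096) = 602604*(2433291679727/2907096) = 122192608280850759/242258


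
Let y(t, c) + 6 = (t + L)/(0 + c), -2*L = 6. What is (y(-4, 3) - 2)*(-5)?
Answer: 155/3 ≈ 51.667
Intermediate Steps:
L = -3 (L = -½*6 = -3)
y(t, c) = -6 + (-3 + t)/c (y(t, c) = -6 + (t - 3)/(0 + c) = -6 + (-3 + t)/c)
(y(-4, 3) - 2)*(-5) = ((-3 - 4 - 6*3)/3 - 2)*(-5) = ((-3 - 4 - 18)/3 - 2)*(-5) = ((⅓)*(-25) - 2)*(-5) = (-25/3 - 2)*(-5) = -31/3*(-5) = 155/3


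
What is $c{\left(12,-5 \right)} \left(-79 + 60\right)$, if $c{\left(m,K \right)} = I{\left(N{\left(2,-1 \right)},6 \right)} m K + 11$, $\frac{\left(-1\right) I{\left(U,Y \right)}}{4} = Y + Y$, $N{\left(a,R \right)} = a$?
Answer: $-54929$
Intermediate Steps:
$I{\left(U,Y \right)} = - 8 Y$ ($I{\left(U,Y \right)} = - 4 \left(Y + Y\right) = - 4 \cdot 2 Y = - 8 Y$)
$c{\left(m,K \right)} = 11 - 48 K m$ ($c{\left(m,K \right)} = \left(-8\right) 6 m K + 11 = - 48 m K + 11 = - 48 K m + 11 = 11 - 48 K m$)
$c{\left(12,-5 \right)} \left(-79 + 60\right) = \left(11 - \left(-240\right) 12\right) \left(-79 + 60\right) = \left(11 + 2880\right) \left(-19\right) = 2891 \left(-19\right) = -54929$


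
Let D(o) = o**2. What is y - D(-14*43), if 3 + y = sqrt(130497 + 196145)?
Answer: -362407 + sqrt(326642) ≈ -3.6184e+5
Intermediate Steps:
y = -3 + sqrt(326642) (y = -3 + sqrt(130497 + 196145) = -3 + sqrt(326642) ≈ 568.53)
y - D(-14*43) = (-3 + sqrt(326642)) - (-14*43)**2 = (-3 + sqrt(326642)) - 1*(-602)**2 = (-3 + sqrt(326642)) - 1*362404 = (-3 + sqrt(326642)) - 362404 = -362407 + sqrt(326642)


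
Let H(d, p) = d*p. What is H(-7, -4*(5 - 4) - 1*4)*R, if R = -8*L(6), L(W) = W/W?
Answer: -448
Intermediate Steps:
L(W) = 1
R = -8 (R = -8*1 = -8)
H(-7, -4*(5 - 4) - 1*4)*R = -7*(-4*(5 - 4) - 1*4)*(-8) = -7*(-4*1 - 4)*(-8) = -7*(-4 - 4)*(-8) = -7*(-8)*(-8) = 56*(-8) = -448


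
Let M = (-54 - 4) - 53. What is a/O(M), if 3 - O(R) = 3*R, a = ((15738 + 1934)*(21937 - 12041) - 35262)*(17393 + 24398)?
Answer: 3653512354175/168 ≈ 2.1747e+10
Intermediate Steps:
M = -111 (M = -58 - 53 = -111)
a = 7307024708350 (a = (17672*9896 - 35262)*41791 = (174882112 - 35262)*41791 = 174846850*41791 = 7307024708350)
O(R) = 3 - 3*R
a/O(M) = 7307024708350/(3 - 3*(-111)) = 7307024708350/(3 + 333) = 7307024708350/336 = 7307024708350*(1/336) = 3653512354175/168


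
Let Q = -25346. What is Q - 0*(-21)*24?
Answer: -25346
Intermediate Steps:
Q - 0*(-21)*24 = -25346 - 0*(-21)*24 = -25346 - 0*24 = -25346 - 1*0 = -25346 + 0 = -25346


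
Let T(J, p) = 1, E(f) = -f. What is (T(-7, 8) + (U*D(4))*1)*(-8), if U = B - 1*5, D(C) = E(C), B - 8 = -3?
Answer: -8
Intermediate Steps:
B = 5 (B = 8 - 3 = 5)
D(C) = -C
U = 0 (U = 5 - 1*5 = 5 - 5 = 0)
(T(-7, 8) + (U*D(4))*1)*(-8) = (1 + (0*(-1*4))*1)*(-8) = (1 + (0*(-4))*1)*(-8) = (1 + 0*1)*(-8) = (1 + 0)*(-8) = 1*(-8) = -8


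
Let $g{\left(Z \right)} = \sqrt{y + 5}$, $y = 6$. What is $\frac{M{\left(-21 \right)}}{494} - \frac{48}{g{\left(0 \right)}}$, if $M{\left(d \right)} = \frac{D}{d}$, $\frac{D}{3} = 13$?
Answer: $- \frac{1}{266} - \frac{48 \sqrt{11}}{11} \approx -14.476$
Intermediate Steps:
$D = 39$ ($D = 3 \cdot 13 = 39$)
$g{\left(Z \right)} = \sqrt{11}$ ($g{\left(Z \right)} = \sqrt{6 + 5} = \sqrt{11}$)
$M{\left(d \right)} = \frac{39}{d}$
$\frac{M{\left(-21 \right)}}{494} - \frac{48}{g{\left(0 \right)}} = \frac{39 \frac{1}{-21}}{494} - \frac{48}{\sqrt{11}} = 39 \left(- \frac{1}{21}\right) \frac{1}{494} - 48 \frac{\sqrt{11}}{11} = \left(- \frac{13}{7}\right) \frac{1}{494} - \frac{48 \sqrt{11}}{11} = - \frac{1}{266} - \frac{48 \sqrt{11}}{11}$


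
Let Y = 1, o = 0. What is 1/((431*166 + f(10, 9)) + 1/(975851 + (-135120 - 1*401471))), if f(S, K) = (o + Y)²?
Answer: 439260/31427735221 ≈ 1.3977e-5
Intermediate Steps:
f(S, K) = 1 (f(S, K) = (0 + 1)² = 1² = 1)
1/((431*166 + f(10, 9)) + 1/(975851 + (-135120 - 1*401471))) = 1/((431*166 + 1) + 1/(975851 + (-135120 - 1*401471))) = 1/((71546 + 1) + 1/(975851 + (-135120 - 401471))) = 1/(71547 + 1/(975851 - 536591)) = 1/(71547 + 1/439260) = 1/(31427735221/439260) = 439260/31427735221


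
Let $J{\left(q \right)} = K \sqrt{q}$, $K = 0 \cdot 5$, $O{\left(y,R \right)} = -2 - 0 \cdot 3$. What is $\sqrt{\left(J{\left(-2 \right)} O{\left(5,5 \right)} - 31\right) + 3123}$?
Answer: $2 \sqrt{773} \approx 55.606$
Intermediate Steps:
$O{\left(y,R \right)} = -2$ ($O{\left(y,R \right)} = -2 - 0 = -2 + 0 = -2$)
$K = 0$
$J{\left(q \right)} = 0$ ($J{\left(q \right)} = 0 \sqrt{q} = 0$)
$\sqrt{\left(J{\left(-2 \right)} O{\left(5,5 \right)} - 31\right) + 3123} = \sqrt{\left(0 \left(-2\right) - 31\right) + 3123} = \sqrt{\left(0 - 31\right) + 3123} = \sqrt{-31 + 3123} = \sqrt{3092} = 2 \sqrt{773}$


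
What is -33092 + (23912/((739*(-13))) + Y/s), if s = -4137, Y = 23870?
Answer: -187934564666/5677737 ≈ -33100.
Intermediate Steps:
-33092 + (23912/((739*(-13))) + Y/s) = -33092 + (23912/((739*(-13))) + 23870/(-4137)) = -33092 + (23912/(-9607) + 23870*(-1/4137)) = -33092 + (23912*(-1/9607) - 3410/591) = -33092 + (-23912/9607 - 3410/591) = -33092 - 46891862/5677737 = -187934564666/5677737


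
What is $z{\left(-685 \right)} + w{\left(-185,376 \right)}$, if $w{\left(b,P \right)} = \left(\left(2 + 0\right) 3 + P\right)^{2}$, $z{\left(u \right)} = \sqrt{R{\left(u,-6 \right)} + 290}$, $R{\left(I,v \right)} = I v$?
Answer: $145924 + 20 \sqrt{11} \approx 1.4599 \cdot 10^{5}$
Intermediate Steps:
$z{\left(u \right)} = \sqrt{290 - 6 u}$ ($z{\left(u \right)} = \sqrt{u \left(-6\right) + 290} = \sqrt{- 6 u + 290} = \sqrt{290 - 6 u}$)
$w{\left(b,P \right)} = \left(6 + P\right)^{2}$ ($w{\left(b,P \right)} = \left(2 \cdot 3 + P\right)^{2} = \left(6 + P\right)^{2}$)
$z{\left(-685 \right)} + w{\left(-185,376 \right)} = \sqrt{290 - -4110} + \left(6 + 376\right)^{2} = \sqrt{290 + 4110} + 382^{2} = \sqrt{4400} + 145924 = 20 \sqrt{11} + 145924 = 145924 + 20 \sqrt{11}$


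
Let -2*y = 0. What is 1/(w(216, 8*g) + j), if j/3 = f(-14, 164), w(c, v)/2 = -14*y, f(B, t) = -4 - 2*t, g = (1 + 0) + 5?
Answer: -1/996 ≈ -0.0010040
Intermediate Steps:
g = 6 (g = 1 + 5 = 6)
y = 0 (y = -½*0 = 0)
w(c, v) = 0 (w(c, v) = 2*(-14*0) = 2*0 = 0)
j = -996 (j = 3*(-4 - 2*164) = 3*(-4 - 328) = 3*(-332) = -996)
1/(w(216, 8*g) + j) = 1/(0 - 996) = 1/(-996) = -1/996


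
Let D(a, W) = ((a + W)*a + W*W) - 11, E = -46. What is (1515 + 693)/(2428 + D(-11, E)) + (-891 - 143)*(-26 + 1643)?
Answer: -359475178/215 ≈ -1.6720e+6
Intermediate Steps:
D(a, W) = -11 + W² + a*(W + a) (D(a, W) = ((W + a)*a + W²) - 11 = (a*(W + a) + W²) - 11 = (W² + a*(W + a)) - 11 = -11 + W² + a*(W + a))
(1515 + 693)/(2428 + D(-11, E)) + (-891 - 143)*(-26 + 1643) = (1515 + 693)/(2428 + (-11 + (-46)² + (-11)² - 46*(-11))) + (-891 - 143)*(-26 + 1643) = 2208/(2428 + (-11 + 2116 + 121 + 506)) - 1034*1617 = 2208/(2428 + 2732) - 1671978 = 2208/5160 - 1671978 = 2208*(1/5160) - 1671978 = 92/215 - 1671978 = -359475178/215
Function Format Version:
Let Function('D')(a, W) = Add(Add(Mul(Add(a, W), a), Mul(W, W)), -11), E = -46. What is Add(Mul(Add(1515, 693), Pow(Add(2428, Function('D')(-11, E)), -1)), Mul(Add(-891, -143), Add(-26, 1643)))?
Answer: Rational(-359475178, 215) ≈ -1.6720e+6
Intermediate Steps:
Function('D')(a, W) = Add(-11, Pow(W, 2), Mul(a, Add(W, a))) (Function('D')(a, W) = Add(Add(Mul(Add(W, a), a), Pow(W, 2)), -11) = Add(Add(Mul(a, Add(W, a)), Pow(W, 2)), -11) = Add(Add(Pow(W, 2), Mul(a, Add(W, a))), -11) = Add(-11, Pow(W, 2), Mul(a, Add(W, a))))
Add(Mul(Add(1515, 693), Pow(Add(2428, Function('D')(-11, E)), -1)), Mul(Add(-891, -143), Add(-26, 1643))) = Add(Mul(Add(1515, 693), Pow(Add(2428, Add(-11, Pow(-46, 2), Pow(-11, 2), Mul(-46, -11))), -1)), Mul(Add(-891, -143), Add(-26, 1643))) = Add(Mul(2208, Pow(Add(2428, Add(-11, 2116, 121, 506)), -1)), Mul(-1034, 1617)) = Add(Mul(2208, Pow(Add(2428, 2732), -1)), -1671978) = Add(Mul(2208, Pow(5160, -1)), -1671978) = Add(Mul(2208, Rational(1, 5160)), -1671978) = Add(Rational(92, 215), -1671978) = Rational(-359475178, 215)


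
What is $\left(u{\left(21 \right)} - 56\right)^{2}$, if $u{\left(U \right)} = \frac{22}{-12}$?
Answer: $\frac{120409}{36} \approx 3344.7$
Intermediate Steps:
$u{\left(U \right)} = - \frac{11}{6}$ ($u{\left(U \right)} = 22 \left(- \frac{1}{12}\right) = - \frac{11}{6}$)
$\left(u{\left(21 \right)} - 56\right)^{2} = \left(- \frac{11}{6} - 56\right)^{2} = \left(- \frac{347}{6}\right)^{2} = \frac{120409}{36}$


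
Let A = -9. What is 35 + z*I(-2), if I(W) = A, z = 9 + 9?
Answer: -127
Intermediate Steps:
z = 18
I(W) = -9
35 + z*I(-2) = 35 + 18*(-9) = 35 - 162 = -127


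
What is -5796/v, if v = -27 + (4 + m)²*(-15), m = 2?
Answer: 92/9 ≈ 10.222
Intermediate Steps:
v = -567 (v = -27 + (4 + 2)²*(-15) = -27 + 6²*(-15) = -27 + 36*(-15) = -27 - 540 = -567)
-5796/v = -5796/(-567) = -5796*(-1/567) = 92/9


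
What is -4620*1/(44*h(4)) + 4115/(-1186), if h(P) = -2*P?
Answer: 45805/4744 ≈ 9.6553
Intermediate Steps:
-4620*1/(44*h(4)) + 4115/(-1186) = -4620/((-2*4*11)*4) + 4115/(-1186) = -4620/(-8*11*4) + 4115*(-1/1186) = -4620/((-88*4)) - 4115/1186 = -4620/(-352) - 4115/1186 = -4620*(-1/352) - 4115/1186 = 105/8 - 4115/1186 = 45805/4744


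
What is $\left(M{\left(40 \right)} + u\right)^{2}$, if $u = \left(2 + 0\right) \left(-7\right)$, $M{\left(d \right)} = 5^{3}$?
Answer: $12321$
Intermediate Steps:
$M{\left(d \right)} = 125$
$u = -14$ ($u = 2 \left(-7\right) = -14$)
$\left(M{\left(40 \right)} + u\right)^{2} = \left(125 - 14\right)^{2} = 111^{2} = 12321$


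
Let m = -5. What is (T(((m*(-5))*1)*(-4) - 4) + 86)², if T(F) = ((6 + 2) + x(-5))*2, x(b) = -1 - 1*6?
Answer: 7744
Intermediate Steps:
x(b) = -7 (x(b) = -1 - 6 = -7)
T(F) = 2 (T(F) = ((6 + 2) - 7)*2 = (8 - 7)*2 = 1*2 = 2)
(T(((m*(-5))*1)*(-4) - 4) + 86)² = (2 + 86)² = 88² = 7744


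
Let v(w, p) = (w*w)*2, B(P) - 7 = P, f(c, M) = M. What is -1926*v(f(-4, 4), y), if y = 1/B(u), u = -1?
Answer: -61632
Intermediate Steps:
B(P) = 7 + P
y = ⅙ (y = 1/(7 - 1) = 1/6 = ⅙ ≈ 0.16667)
v(w, p) = 2*w² (v(w, p) = w²*2 = 2*w²)
-1926*v(f(-4, 4), y) = -3852*4² = -3852*16 = -1926*32 = -61632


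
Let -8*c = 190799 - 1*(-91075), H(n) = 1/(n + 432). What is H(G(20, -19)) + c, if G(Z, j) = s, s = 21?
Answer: -63844457/1812 ≈ -35234.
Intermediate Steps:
G(Z, j) = 21
H(n) = 1/(432 + n)
c = -140937/4 (c = -(190799 - 1*(-91075))/8 = -(190799 + 91075)/8 = -1/8*281874 = -140937/4 ≈ -35234.)
H(G(20, -19)) + c = 1/(432 + 21) - 140937/4 = 1/453 - 140937/4 = -63844457/1812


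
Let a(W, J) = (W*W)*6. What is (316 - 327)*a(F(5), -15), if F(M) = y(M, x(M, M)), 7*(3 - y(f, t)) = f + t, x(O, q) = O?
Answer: -7986/49 ≈ -162.98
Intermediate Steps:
y(f, t) = 3 - f/7 - t/7 (y(f, t) = 3 - (f + t)/7 = 3 + (-f/7 - t/7) = 3 - f/7 - t/7)
F(M) = 3 - 2*M/7 (F(M) = 3 - M/7 - M/7 = 3 - 2*M/7)
a(W, J) = 6*W² (a(W, J) = W²*6 = 6*W²)
(316 - 327)*a(F(5), -15) = (316 - 327)*(6*(3 - 2/7*5)²) = -66*(3 - 10/7)² = -66*(11/7)² = -66*121/49 = -11*726/49 = -7986/49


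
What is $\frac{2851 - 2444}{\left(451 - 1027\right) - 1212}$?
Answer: $- \frac{407}{1788} \approx -0.22763$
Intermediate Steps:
$\frac{2851 - 2444}{\left(451 - 1027\right) - 1212} = \frac{407}{-576 - 1212} = \frac{407}{-1788} = 407 \left(- \frac{1}{1788}\right) = - \frac{407}{1788}$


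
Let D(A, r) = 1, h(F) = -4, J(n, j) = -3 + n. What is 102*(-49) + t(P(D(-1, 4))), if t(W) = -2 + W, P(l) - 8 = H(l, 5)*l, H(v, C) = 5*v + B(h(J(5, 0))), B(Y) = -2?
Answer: -4989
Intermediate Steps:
H(v, C) = -2 + 5*v (H(v, C) = 5*v - 2 = -2 + 5*v)
P(l) = 8 + l*(-2 + 5*l) (P(l) = 8 + (-2 + 5*l)*l = 8 + l*(-2 + 5*l))
102*(-49) + t(P(D(-1, 4))) = 102*(-49) + (-2 + (8 + 1*(-2 + 5*1))) = -4998 + (-2 + (8 + 1*(-2 + 5))) = -4998 + (-2 + (8 + 1*3)) = -4998 + (-2 + (8 + 3)) = -4998 + (-2 + 11) = -4998 + 9 = -4989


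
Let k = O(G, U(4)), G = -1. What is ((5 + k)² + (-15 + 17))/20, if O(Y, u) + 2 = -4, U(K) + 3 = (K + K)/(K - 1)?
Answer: 3/20 ≈ 0.15000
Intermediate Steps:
U(K) = -3 + 2*K/(-1 + K) (U(K) = -3 + (K + K)/(K - 1) = -3 + (2*K)/(-1 + K) = -3 + 2*K/(-1 + K))
O(Y, u) = -6 (O(Y, u) = -2 - 4 = -6)
k = -6
((5 + k)² + (-15 + 17))/20 = ((5 - 6)² + (-15 + 17))/20 = ((-1)² + 2)*(1/20) = (1 + 2)*(1/20) = 3*(1/20) = 3/20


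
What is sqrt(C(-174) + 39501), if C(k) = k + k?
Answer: sqrt(39153) ≈ 197.87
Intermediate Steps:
C(k) = 2*k
sqrt(C(-174) + 39501) = sqrt(2*(-174) + 39501) = sqrt(-348 + 39501) = sqrt(39153)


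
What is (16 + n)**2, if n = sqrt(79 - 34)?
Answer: 301 + 96*sqrt(5) ≈ 515.66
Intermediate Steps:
n = 3*sqrt(5) (n = sqrt(45) = 3*sqrt(5) ≈ 6.7082)
(16 + n)**2 = (16 + 3*sqrt(5))**2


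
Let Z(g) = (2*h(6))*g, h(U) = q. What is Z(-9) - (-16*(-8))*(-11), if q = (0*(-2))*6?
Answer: 1408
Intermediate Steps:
q = 0 (q = 0*6 = 0)
h(U) = 0
Z(g) = 0 (Z(g) = (2*0)*g = 0*g = 0)
Z(-9) - (-16*(-8))*(-11) = 0 - (-16*(-8))*(-11) = 0 - 128*(-11) = 0 - 1*(-1408) = 0 + 1408 = 1408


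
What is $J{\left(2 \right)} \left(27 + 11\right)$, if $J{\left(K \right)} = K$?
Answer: $76$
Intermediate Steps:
$J{\left(2 \right)} \left(27 + 11\right) = 2 \left(27 + 11\right) = 2 \cdot 38 = 76$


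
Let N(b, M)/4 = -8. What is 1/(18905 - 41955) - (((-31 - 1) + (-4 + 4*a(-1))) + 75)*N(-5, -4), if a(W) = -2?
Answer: 22865599/23050 ≈ 992.00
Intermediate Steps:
N(b, M) = -32 (N(b, M) = 4*(-8) = -32)
1/(18905 - 41955) - (((-31 - 1) + (-4 + 4*a(-1))) + 75)*N(-5, -4) = 1/(18905 - 41955) - (((-31 - 1) + (-4 + 4*(-2))) + 75)*(-32) = 1/(-23050) - ((-32 + (-4 - 8)) + 75)*(-32) = -1/23050 - ((-32 - 12) + 75)*(-32) = -1/23050 - (-44 + 75)*(-32) = -1/23050 - 31*(-32) = -1/23050 - 1*(-992) = -1/23050 + 992 = 22865599/23050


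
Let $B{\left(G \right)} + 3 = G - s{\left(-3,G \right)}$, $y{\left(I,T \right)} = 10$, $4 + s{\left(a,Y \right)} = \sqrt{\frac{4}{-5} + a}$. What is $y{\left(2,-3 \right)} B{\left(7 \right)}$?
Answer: $80 - 2 i \sqrt{95} \approx 80.0 - 19.494 i$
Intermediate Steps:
$s{\left(a,Y \right)} = -4 + \sqrt{- \frac{4}{5} + a}$ ($s{\left(a,Y \right)} = -4 + \sqrt{\frac{4}{-5} + a} = -4 + \sqrt{4 \left(- \frac{1}{5}\right) + a} = -4 + \sqrt{- \frac{4}{5} + a}$)
$B{\left(G \right)} = 1 + G - \frac{i \sqrt{95}}{5}$ ($B{\left(G \right)} = -3 - \left(-4 - G + \frac{\sqrt{-20 + 25 \left(-3\right)}}{5}\right) = -3 - \left(-4 - G + \frac{\sqrt{-20 - 75}}{5}\right) = -3 - \left(-4 - G + \frac{i \sqrt{95}}{5}\right) = -3 + \left(G + \left(4 - \frac{i \sqrt{95}}{5}\right)\right) = -3 + \left(4 + G - \frac{i \sqrt{95}}{5}\right) = 1 + G - \frac{i \sqrt{95}}{5}$)
$y{\left(2,-3 \right)} B{\left(7 \right)} = 10 \left(1 + 7 - \frac{i \sqrt{95}}{5}\right) = 10 \left(8 - \frac{i \sqrt{95}}{5}\right) = 80 - 2 i \sqrt{95}$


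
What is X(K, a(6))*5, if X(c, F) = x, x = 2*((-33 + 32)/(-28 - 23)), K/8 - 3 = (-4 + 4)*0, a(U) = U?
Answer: 10/51 ≈ 0.19608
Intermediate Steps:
K = 24 (K = 24 + 8*((-4 + 4)*0) = 24 + 8*(0*0) = 24 + 8*0 = 24 + 0 = 24)
x = 2/51 (x = 2*(-1/(-51)) = 2*(-1*(-1/51)) = 2*(1/51) = 2/51 ≈ 0.039216)
X(c, F) = 2/51
X(K, a(6))*5 = (2/51)*5 = 10/51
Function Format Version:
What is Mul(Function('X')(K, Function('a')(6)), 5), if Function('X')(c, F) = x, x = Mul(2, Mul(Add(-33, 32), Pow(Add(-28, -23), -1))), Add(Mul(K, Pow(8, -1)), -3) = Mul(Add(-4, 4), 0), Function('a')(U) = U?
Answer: Rational(10, 51) ≈ 0.19608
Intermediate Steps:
K = 24 (K = Add(24, Mul(8, Mul(Add(-4, 4), 0))) = Add(24, Mul(8, Mul(0, 0))) = Add(24, Mul(8, 0)) = Add(24, 0) = 24)
x = Rational(2, 51) (x = Mul(2, Mul(-1, Pow(-51, -1))) = Mul(2, Mul(-1, Rational(-1, 51))) = Mul(2, Rational(1, 51)) = Rational(2, 51) ≈ 0.039216)
Function('X')(c, F) = Rational(2, 51)
Mul(Function('X')(K, Function('a')(6)), 5) = Mul(Rational(2, 51), 5) = Rational(10, 51)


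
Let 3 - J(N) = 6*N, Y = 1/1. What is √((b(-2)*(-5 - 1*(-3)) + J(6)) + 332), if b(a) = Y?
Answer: 3*√33 ≈ 17.234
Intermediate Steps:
Y = 1
b(a) = 1
J(N) = 3 - 6*N
√((b(-2)*(-5 - 1*(-3)) + J(6)) + 332) = √((1*(-5 - 1*(-3)) + (3 - 6*6)) + 332) = √((1*(-5 + 3) + (3 - 36)) + 332) = √((1*(-2) - 33) + 332) = √((-2 - 33) + 332) = √(-35 + 332) = √297 = 3*√33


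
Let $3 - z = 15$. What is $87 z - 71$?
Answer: $-1115$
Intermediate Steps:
$z = -12$ ($z = 3 - 15 = -12$)
$87 z - 71 = 87 \left(-12\right) - 71 = -1044 - 71 = -1115$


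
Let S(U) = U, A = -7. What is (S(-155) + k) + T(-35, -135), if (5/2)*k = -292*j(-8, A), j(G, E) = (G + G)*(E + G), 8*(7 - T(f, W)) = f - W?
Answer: -56385/2 ≈ -28193.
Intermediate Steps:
T(f, W) = 7 - f/8 + W/8 (T(f, W) = 7 - (f - W)/8 = 7 + (-f/8 + W/8) = 7 - f/8 + W/8)
j(G, E) = 2*G*(E + G) (j(G, E) = (2*G)*(E + G) = 2*G*(E + G))
k = -28032 (k = 2*(-584*(-8)*(-7 - 8))/5 = 2*(-584*(-8)*(-15))/5 = 2*(-292*240)/5 = (⅖)*(-70080) = -28032)
(S(-155) + k) + T(-35, -135) = (-155 - 28032) + (7 - ⅛*(-35) + (⅛)*(-135)) = -28187 + (7 + 35/8 - 135/8) = -28187 - 11/2 = -56385/2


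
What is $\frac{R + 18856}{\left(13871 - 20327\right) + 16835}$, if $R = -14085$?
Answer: $\frac{4771}{10379} \approx 0.45968$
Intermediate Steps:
$\frac{R + 18856}{\left(13871 - 20327\right) + 16835} = \frac{-14085 + 18856}{\left(13871 - 20327\right) + 16835} = \frac{4771}{-6456 + 16835} = \frac{4771}{10379}$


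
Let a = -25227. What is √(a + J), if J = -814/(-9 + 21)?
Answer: I*√910614/6 ≈ 159.04*I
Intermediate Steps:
J = -407/6 (J = -814/12 = -814*1/12 = -407/6 ≈ -67.833)
√(a + J) = √(-25227 - 407/6) = √(-151769/6) = I*√910614/6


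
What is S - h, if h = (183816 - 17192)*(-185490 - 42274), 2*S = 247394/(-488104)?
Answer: 18524009881712847/488104 ≈ 3.7951e+10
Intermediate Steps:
S = -123697/488104 (S = (247394/(-488104))/2 = (247394*(-1/488104))/2 = (½)*(-123697/244052) = -123697/488104 ≈ -0.25342)
h = -37950948736 (h = 166624*(-227764) = -37950948736)
S - h = -123697/488104 - 1*(-37950948736) = -123697/488104 + 37950948736 = 18524009881712847/488104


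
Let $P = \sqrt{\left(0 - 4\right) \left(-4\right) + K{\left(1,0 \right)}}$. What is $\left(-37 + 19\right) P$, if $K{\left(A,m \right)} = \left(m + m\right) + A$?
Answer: $- 18 \sqrt{17} \approx -74.216$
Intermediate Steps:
$K{\left(A,m \right)} = A + 2 m$ ($K{\left(A,m \right)} = 2 m + A = A + 2 m$)
$P = \sqrt{17}$ ($P = \sqrt{\left(0 - 4\right) \left(-4\right) + \left(1 + 2 \cdot 0\right)} = \sqrt{\left(-4\right) \left(-4\right) + \left(1 + 0\right)} = \sqrt{16 + 1} = \sqrt{17} \approx 4.1231$)
$\left(-37 + 19\right) P = \left(-37 + 19\right) \sqrt{17} = - 18 \sqrt{17}$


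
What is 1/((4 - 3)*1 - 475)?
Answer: -1/474 ≈ -0.0021097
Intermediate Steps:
1/((4 - 3)*1 - 475) = 1/(1*1 - 475) = 1/(1 - 475) = 1/(-474) = -1/474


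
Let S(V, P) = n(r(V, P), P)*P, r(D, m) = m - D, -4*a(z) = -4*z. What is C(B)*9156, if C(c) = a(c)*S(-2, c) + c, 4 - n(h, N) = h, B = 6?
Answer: -1263528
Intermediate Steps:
a(z) = z (a(z) = -(-1)*z = z)
n(h, N) = 4 - h
S(V, P) = P*(4 + V - P) (S(V, P) = (4 - (P - V))*P = (4 + (V - P))*P = (4 + V - P)*P = P*(4 + V - P))
C(c) = c + c²*(2 - c) (C(c) = c*(c*(4 - 2 - c)) + c = c*(c*(2 - c)) + c = c²*(2 - c) + c = c + c²*(2 - c))
C(B)*9156 = (6*(1 + 6*(2 - 1*6)))*9156 = (6*(1 + 6*(2 - 6)))*9156 = (6*(1 + 6*(-4)))*9156 = (6*(1 - 24))*9156 = (6*(-23))*9156 = -138*9156 = -1263528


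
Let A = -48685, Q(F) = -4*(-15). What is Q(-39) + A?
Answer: -48625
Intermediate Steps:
Q(F) = 60
Q(-39) + A = 60 - 48685 = -48625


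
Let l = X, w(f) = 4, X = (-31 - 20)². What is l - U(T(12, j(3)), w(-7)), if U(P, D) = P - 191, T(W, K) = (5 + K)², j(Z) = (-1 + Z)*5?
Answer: 2567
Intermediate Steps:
X = 2601 (X = (-51)² = 2601)
l = 2601
j(Z) = -5 + 5*Z
U(P, D) = -191 + P
l - U(T(12, j(3)), w(-7)) = 2601 - (-191 + (5 + (-5 + 5*3))²) = 2601 - (-191 + (5 + (-5 + 15))²) = 2601 - (-191 + (5 + 10)²) = 2601 - (-191 + 15²) = 2601 - (-191 + 225) = 2601 - 1*34 = 2601 - 34 = 2567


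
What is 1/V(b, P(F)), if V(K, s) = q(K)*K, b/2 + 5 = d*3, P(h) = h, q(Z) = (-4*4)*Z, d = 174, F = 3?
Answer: -1/17106496 ≈ -5.8457e-8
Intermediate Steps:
q(Z) = -16*Z
b = 1034 (b = -10 + 2*(174*3) = -10 + 2*522 = -10 + 1044 = 1034)
V(K, s) = -16*K² (V(K, s) = (-16*K)*K = -16*K²)
1/V(b, P(F)) = 1/(-16*1034²) = 1/(-16*1069156) = 1/(-17106496) = -1/17106496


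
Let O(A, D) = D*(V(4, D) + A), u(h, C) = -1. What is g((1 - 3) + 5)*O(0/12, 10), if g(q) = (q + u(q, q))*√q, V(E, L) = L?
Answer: 200*√3 ≈ 346.41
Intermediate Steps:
O(A, D) = D*(A + D) (O(A, D) = D*(D + A) = D*(A + D))
g(q) = √q*(-1 + q) (g(q) = (q - 1)*√q = (-1 + q)*√q = √q*(-1 + q))
g((1 - 3) + 5)*O(0/12, 10) = (√((1 - 3) + 5)*(-1 + ((1 - 3) + 5)))*(10*(0/12 + 10)) = (√(-2 + 5)*(-1 + (-2 + 5)))*(10*(0*(1/12) + 10)) = (√3*(-1 + 3))*(10*(0 + 10)) = (√3*2)*(10*10) = (2*√3)*100 = 200*√3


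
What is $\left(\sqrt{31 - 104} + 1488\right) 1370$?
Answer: $2038560 + 1370 i \sqrt{73} \approx 2.0386 \cdot 10^{6} + 11705.0 i$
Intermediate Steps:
$\left(\sqrt{31 - 104} + 1488\right) 1370 = \left(\sqrt{-73} + 1488\right) 1370 = \left(i \sqrt{73} + 1488\right) 1370 = \left(1488 + i \sqrt{73}\right) 1370 = 2038560 + 1370 i \sqrt{73}$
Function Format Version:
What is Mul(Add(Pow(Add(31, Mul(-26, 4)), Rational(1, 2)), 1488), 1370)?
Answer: Add(2038560, Mul(1370, I, Pow(73, Rational(1, 2)))) ≈ Add(2.0386e+6, Mul(11705., I))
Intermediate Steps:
Mul(Add(Pow(Add(31, Mul(-26, 4)), Rational(1, 2)), 1488), 1370) = Mul(Add(Pow(Add(31, -104), Rational(1, 2)), 1488), 1370) = Mul(Add(Pow(-73, Rational(1, 2)), 1488), 1370) = Mul(Add(Mul(I, Pow(73, Rational(1, 2))), 1488), 1370) = Mul(Add(1488, Mul(I, Pow(73, Rational(1, 2)))), 1370) = Add(2038560, Mul(1370, I, Pow(73, Rational(1, 2))))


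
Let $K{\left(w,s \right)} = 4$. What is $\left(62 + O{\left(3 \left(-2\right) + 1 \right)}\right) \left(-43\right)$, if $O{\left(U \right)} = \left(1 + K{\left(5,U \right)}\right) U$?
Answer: $-1591$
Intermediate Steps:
$O{\left(U \right)} = 5 U$ ($O{\left(U \right)} = \left(1 + 4\right) U = 5 U$)
$\left(62 + O{\left(3 \left(-2\right) + 1 \right)}\right) \left(-43\right) = \left(62 + 5 \left(3 \left(-2\right) + 1\right)\right) \left(-43\right) = \left(62 + 5 \left(-6 + 1\right)\right) \left(-43\right) = \left(62 + 5 \left(-5\right)\right) \left(-43\right) = \left(62 - 25\right) \left(-43\right) = 37 \left(-43\right) = -1591$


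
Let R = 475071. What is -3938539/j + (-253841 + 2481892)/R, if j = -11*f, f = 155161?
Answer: 515805317690/73712491431 ≈ 6.9975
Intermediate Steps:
j = -1706771 (j = -11*155161 = -1706771)
-3938539/j + (-253841 + 2481892)/R = -3938539/(-1706771) + (-253841 + 2481892)/475071 = -3938539*(-1/1706771) + 2228051*(1/475071) = 358049/155161 + 2228051/475071 = 515805317690/73712491431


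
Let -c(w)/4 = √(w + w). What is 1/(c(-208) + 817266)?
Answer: 408633/333961860706 + 4*I*√26/166980930353 ≈ 1.2236e-6 + 1.2215e-10*I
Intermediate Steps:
c(w) = -4*√2*√w (c(w) = -4*√(w + w) = -4*√2*√w)
1/(c(-208) + 817266) = 1/(-4*√2*√(-208) + 817266) = 1/(-4*√2*4*I*√13 + 817266) = 1/(-16*I*√26 + 817266) = 1/(817266 - 16*I*√26)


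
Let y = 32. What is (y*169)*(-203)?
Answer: -1097824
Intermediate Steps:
(y*169)*(-203) = (32*169)*(-203) = 5408*(-203) = -1097824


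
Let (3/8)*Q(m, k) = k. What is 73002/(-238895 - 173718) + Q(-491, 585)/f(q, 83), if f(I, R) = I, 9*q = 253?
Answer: 5774617014/104391089 ≈ 55.317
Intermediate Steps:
Q(m, k) = 8*k/3
q = 253/9 (q = (⅑)*253 = 253/9 ≈ 28.111)
73002/(-238895 - 173718) + Q(-491, 585)/f(q, 83) = 73002/(-238895 - 173718) + ((8/3)*585)/(253/9) = 73002/(-412613) + 1560*(9/253) = 73002*(-1/412613) + 14040/253 = -73002/412613 + 14040/253 = 5774617014/104391089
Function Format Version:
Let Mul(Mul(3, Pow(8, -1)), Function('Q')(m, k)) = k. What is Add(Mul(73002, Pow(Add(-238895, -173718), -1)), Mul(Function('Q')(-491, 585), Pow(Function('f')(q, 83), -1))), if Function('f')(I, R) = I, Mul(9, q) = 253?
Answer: Rational(5774617014, 104391089) ≈ 55.317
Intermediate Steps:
Function('Q')(m, k) = Mul(Rational(8, 3), k)
q = Rational(253, 9) (q = Mul(Rational(1, 9), 253) = Rational(253, 9) ≈ 28.111)
Add(Mul(73002, Pow(Add(-238895, -173718), -1)), Mul(Function('Q')(-491, 585), Pow(Function('f')(q, 83), -1))) = Add(Mul(73002, Pow(Add(-238895, -173718), -1)), Mul(Mul(Rational(8, 3), 585), Pow(Rational(253, 9), -1))) = Add(Mul(73002, Pow(-412613, -1)), Mul(1560, Rational(9, 253))) = Add(Mul(73002, Rational(-1, 412613)), Rational(14040, 253)) = Add(Rational(-73002, 412613), Rational(14040, 253)) = Rational(5774617014, 104391089)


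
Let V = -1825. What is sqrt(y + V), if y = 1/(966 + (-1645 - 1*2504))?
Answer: 4*I*sqrt(1155623163)/3183 ≈ 42.72*I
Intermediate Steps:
y = -1/3183 (y = 1/(966 + (-1645 - 2504)) = 1/(966 - 4149) = 1/(-3183) = -1/3183 ≈ -0.00031417)
sqrt(y + V) = sqrt(-1/3183 - 1825) = sqrt(-5808976/3183) = 4*I*sqrt(1155623163)/3183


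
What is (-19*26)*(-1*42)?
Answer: 20748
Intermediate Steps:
(-19*26)*(-1*42) = -494*(-42) = 20748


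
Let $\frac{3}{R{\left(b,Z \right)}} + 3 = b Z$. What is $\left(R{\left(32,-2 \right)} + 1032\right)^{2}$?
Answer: $\frac{4780477881}{4489} \approx 1.0649 \cdot 10^{6}$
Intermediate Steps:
$R{\left(b,Z \right)} = \frac{3}{-3 + Z b}$ ($R{\left(b,Z \right)} = \frac{3}{-3 + b Z} = \frac{3}{-3 + Z b}$)
$\left(R{\left(32,-2 \right)} + 1032\right)^{2} = \left(\frac{3}{-3 - 64} + 1032\right)^{2} = \left(\frac{3}{-67} + 1032\right)^{2} = \left(3 \left(- \frac{1}{67}\right) + 1032\right)^{2} = \left(- \frac{3}{67} + 1032\right)^{2} = \left(\frac{69141}{67}\right)^{2} = \frac{4780477881}{4489}$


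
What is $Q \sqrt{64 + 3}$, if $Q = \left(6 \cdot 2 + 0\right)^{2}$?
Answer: $144 \sqrt{67} \approx 1178.7$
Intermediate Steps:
$Q = 144$ ($Q = \left(12 + 0\right)^{2} = 12^{2} = 144$)
$Q \sqrt{64 + 3} = 144 \sqrt{64 + 3} = 144 \sqrt{67}$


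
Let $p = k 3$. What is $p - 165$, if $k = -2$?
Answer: $-171$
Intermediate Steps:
$p = -6$ ($p = \left(-2\right) 3 = -6$)
$p - 165 = -6 - 165 = -171$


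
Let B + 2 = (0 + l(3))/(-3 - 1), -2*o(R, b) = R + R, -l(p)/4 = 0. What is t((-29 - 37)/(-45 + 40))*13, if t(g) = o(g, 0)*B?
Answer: 1716/5 ≈ 343.20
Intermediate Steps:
l(p) = 0 (l(p) = -4*0 = 0)
o(R, b) = -R (o(R, b) = -(R + R)/2 = -R)
B = -2 (B = -2 + (0 + 0)/(-3 - 1) = -2 + 0/(-4) = -2 + 0*(-¼) = -2 + 0 = -2)
t(g) = 2*g (t(g) = -g*(-2) = 2*g)
t((-29 - 37)/(-45 + 40))*13 = (2*((-29 - 37)/(-45 + 40)))*13 = (2*(-66/(-5)))*13 = (2*(-66*(-⅕)))*13 = (2*(66/5))*13 = (132/5)*13 = 1716/5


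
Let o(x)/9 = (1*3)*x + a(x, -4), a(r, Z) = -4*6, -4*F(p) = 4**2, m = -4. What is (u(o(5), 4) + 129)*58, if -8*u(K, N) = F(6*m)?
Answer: 7511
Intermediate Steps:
F(p) = -4 (F(p) = -1/4*4**2 = -1/4*16 = -4)
a(r, Z) = -24
o(x) = -216 + 27*x (o(x) = 9*((1*3)*x - 24) = 9*(3*x - 24) = 9*(-24 + 3*x) = -216 + 27*x)
u(K, N) = 1/2 (u(K, N) = -1/8*(-4) = 1/2)
(u(o(5), 4) + 129)*58 = (1/2 + 129)*58 = (259/2)*58 = 7511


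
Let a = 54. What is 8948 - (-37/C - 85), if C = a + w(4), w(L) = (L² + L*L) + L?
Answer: 813007/90 ≈ 9033.4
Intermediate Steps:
w(L) = L + 2*L² (w(L) = (L² + L²) + L = 2*L² + L = L + 2*L²)
C = 90 (C = 54 + 4*(1 + 2*4) = 54 + 4*(1 + 8) = 54 + 4*9 = 54 + 36 = 90)
8948 - (-37/C - 85) = 8948 - (-37/90 - 85) = 8948 - 1*(-7687/90) = 8948 + 7687/90 = 813007/90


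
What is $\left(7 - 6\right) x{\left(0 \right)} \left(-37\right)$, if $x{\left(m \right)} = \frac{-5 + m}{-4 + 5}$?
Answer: $185$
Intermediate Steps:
$x{\left(m \right)} = -5 + m$ ($x{\left(m \right)} = \frac{-5 + m}{1} = \left(-5 + m\right) 1 = -5 + m$)
$\left(7 - 6\right) x{\left(0 \right)} \left(-37\right) = \left(7 - 6\right) \left(-5 + 0\right) \left(-37\right) = 1 \left(-5\right) \left(-37\right) = \left(-5\right) \left(-37\right) = 185$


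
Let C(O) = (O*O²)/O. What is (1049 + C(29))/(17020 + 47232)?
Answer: 945/32126 ≈ 0.029415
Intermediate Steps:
C(O) = O² (C(O) = O³/O = O²)
(1049 + C(29))/(17020 + 47232) = (1049 + 29²)/(17020 + 47232) = (1049 + 841)/64252 = 1890*(1/64252) = 945/32126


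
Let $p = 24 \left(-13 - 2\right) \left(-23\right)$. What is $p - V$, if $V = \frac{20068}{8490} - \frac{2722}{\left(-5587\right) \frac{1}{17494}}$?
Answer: $- \frac{5822077418}{23716815} \approx -245.48$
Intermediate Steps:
$p = 8280$ ($p = 24 \left(-15\right) \left(-23\right) = \left(-360\right) \left(-23\right) = 8280$)
$V = \frac{202197305618}{23716815}$ ($V = 20068 \cdot \frac{1}{8490} - \frac{2722}{\left(-5587\right) \frac{1}{17494}} = \frac{10034}{4245} - \frac{2722}{- \frac{5587}{17494}} = \frac{10034}{4245} - - \frac{47618668}{5587} = \frac{10034}{4245} + \frac{47618668}{5587} = \frac{202197305618}{23716815} \approx 8525.5$)
$p - V = 8280 - \frac{202197305618}{23716815} = - \frac{5822077418}{23716815}$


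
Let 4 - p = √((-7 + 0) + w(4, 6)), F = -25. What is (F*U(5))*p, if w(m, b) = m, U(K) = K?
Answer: -500 + 125*I*√3 ≈ -500.0 + 216.51*I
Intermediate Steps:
p = 4 - I*√3 (p = 4 - √((-7 + 0) + 4) = 4 - √(-7 + 4) = 4 - √(-3) = 4 - I*√3 ≈ 4.0 - 1.732*I)
(F*U(5))*p = (-25*5)*(4 - I*√3) = -125*(4 - I*√3) = -500 + 125*I*√3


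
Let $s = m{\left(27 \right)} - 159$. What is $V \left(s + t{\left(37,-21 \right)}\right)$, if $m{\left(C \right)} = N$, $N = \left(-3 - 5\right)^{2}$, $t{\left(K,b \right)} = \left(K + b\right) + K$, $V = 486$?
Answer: $-20412$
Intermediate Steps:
$t{\left(K,b \right)} = b + 2 K$
$N = 64$ ($N = \left(-8\right)^{2} = 64$)
$m{\left(C \right)} = 64$
$s = -95$ ($s = 64 - 159 = -95$)
$V \left(s + t{\left(37,-21 \right)}\right) = 486 \left(-95 + \left(-21 + 2 \cdot 37\right)\right) = 486 \left(-95 + \left(-21 + 74\right)\right) = 486 \left(-95 + 53\right) = 486 \left(-42\right) = -20412$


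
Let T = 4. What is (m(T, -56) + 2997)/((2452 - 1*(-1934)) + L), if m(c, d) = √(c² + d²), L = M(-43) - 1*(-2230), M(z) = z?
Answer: 999/2191 + 4*√197/6573 ≈ 0.46450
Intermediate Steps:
L = 2187 (L = -43 - 1*(-2230) = -43 + 2230 = 2187)
(m(T, -56) + 2997)/((2452 - 1*(-1934)) + L) = (√(4² + (-56)²) + 2997)/((2452 - 1*(-1934)) + 2187) = (√(16 + 3136) + 2997)/((2452 + 1934) + 2187) = (√3152 + 2997)/(4386 + 2187) = (4*√197 + 2997)/6573 = (2997 + 4*√197)*(1/6573) = 999/2191 + 4*√197/6573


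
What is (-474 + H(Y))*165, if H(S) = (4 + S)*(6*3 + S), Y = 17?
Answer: 43065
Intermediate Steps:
H(S) = (4 + S)*(18 + S)
(-474 + H(Y))*165 = (-474 + (72 + 17² + 22*17))*165 = (-474 + (72 + 289 + 374))*165 = (-474 + 735)*165 = 261*165 = 43065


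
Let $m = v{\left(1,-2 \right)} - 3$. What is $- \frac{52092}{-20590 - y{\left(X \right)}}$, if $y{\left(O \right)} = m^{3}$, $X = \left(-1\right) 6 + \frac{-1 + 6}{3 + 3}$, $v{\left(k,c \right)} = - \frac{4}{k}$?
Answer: $\frac{17364}{6749} \approx 2.5728$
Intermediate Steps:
$m = -7$ ($m = - \frac{4}{1} - 3 = \left(-4\right) 1 - 3 = -4 - 3 = -7$)
$X = - \frac{31}{6}$ ($X = -6 + \frac{5}{6} = - \frac{31}{6} \approx -5.1667$)
$y{\left(O \right)} = -343$ ($y{\left(O \right)} = \left(-7\right)^{3} = -343$)
$- \frac{52092}{-20590 - y{\left(X \right)}} = - \frac{52092}{-20590 - -343} = - \frac{52092}{-20590 + 343} = - \frac{52092}{-20247} = \left(-52092\right) \left(- \frac{1}{20247}\right) = \frac{17364}{6749}$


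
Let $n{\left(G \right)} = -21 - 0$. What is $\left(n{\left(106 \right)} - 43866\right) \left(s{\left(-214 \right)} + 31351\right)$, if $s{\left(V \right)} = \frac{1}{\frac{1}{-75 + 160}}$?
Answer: $-1379631732$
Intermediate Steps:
$s{\left(V \right)} = 85$ ($s{\left(V \right)} = \frac{1}{\frac{1}{85}} = 85$)
$n{\left(G \right)} = -21$ ($n{\left(G \right)} = -21 + 0 = -21$)
$\left(n{\left(106 \right)} - 43866\right) \left(s{\left(-214 \right)} + 31351\right) = \left(-21 - 43866\right) \left(85 + 31351\right) = \left(-43887\right) 31436 = -1379631732$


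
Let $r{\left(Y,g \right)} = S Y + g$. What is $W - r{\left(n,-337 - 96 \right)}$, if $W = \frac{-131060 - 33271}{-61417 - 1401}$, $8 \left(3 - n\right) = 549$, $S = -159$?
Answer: $- \frac{2512408175}{251272} \approx -9998.8$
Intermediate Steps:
$n = - \frac{525}{8}$ ($n = 3 - \frac{549}{8} = - \frac{525}{8} \approx -65.625$)
$r{\left(Y,g \right)} = g - 159 Y$ ($r{\left(Y,g \right)} = - 159 Y + g = g - 159 Y$)
$W = \frac{164331}{62818}$ ($W = - \frac{164331}{-62818} = \left(-164331\right) \left(- \frac{1}{62818}\right) = \frac{164331}{62818} \approx 2.616$)
$W - r{\left(n,-337 - 96 \right)} = \frac{164331}{62818} - \left(\left(-337 - 96\right) - - \frac{83475}{8}\right) = \frac{164331}{62818} - \left(-433 + \frac{83475}{8}\right) = \frac{164331}{62818} - \frac{80011}{8} = - \frac{2512408175}{251272}$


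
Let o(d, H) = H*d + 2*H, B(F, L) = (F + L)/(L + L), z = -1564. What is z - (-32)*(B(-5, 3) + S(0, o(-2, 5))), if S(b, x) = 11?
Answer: -3668/3 ≈ -1222.7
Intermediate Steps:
B(F, L) = (F + L)/(2*L) (B(F, L) = (F + L)/((2*L)) = (F + L)*(1/(2*L)) = (F + L)/(2*L))
o(d, H) = 2*H + H*d
z - (-32)*(B(-5, 3) + S(0, o(-2, 5))) = -1564 - (-32)*((½)*(-5 + 3)/3 + 11) = -1564 - (-32)*((½)*(⅓)*(-2) + 11) = -1564 - (-32)*(-⅓ + 11) = -1564 - (-32)*32/3 = -1564 - 1*(-1024/3) = -1564 + 1024/3 = -3668/3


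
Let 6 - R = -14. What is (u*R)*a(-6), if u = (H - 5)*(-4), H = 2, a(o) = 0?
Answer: 0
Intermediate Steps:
R = 20 (R = 6 - 1*(-14) = 6 + 14 = 20)
u = 12 (u = (2 - 5)*(-4) = -3*(-4) = 12)
(u*R)*a(-6) = (12*20)*0 = 240*0 = 0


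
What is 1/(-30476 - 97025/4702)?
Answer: -4702/143395177 ≈ -3.2790e-5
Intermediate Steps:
1/(-30476 - 97025/4702) = 1/(-143395177/4702) = -4702/143395177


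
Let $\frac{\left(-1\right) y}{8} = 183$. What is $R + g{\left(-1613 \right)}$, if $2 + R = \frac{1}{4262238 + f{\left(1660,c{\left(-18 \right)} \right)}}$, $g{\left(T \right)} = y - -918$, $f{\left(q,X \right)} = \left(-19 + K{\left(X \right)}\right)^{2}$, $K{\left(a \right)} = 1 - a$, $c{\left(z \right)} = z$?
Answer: $- \frac{2335706423}{4262238} \approx -548.0$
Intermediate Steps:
$y = -1464$ ($y = \left(-8\right) 183 = -1464$)
$f{\left(q,X \right)} = \left(-18 - X\right)^{2}$ ($f{\left(q,X \right)} = \left(-19 - \left(-1 + X\right)\right)^{2} = \left(-18 - X\right)^{2}$)
$g{\left(T \right)} = -546$ ($g{\left(T \right)} = -1464 - -918 = -1464 + 918 = -546$)
$R = - \frac{8524475}{4262238}$ ($R = -2 + \frac{1}{4262238 + \left(18 - 18\right)^{2}} = -2 + \frac{1}{4262238 + 0^{2}} = -2 + \frac{1}{4262238 + 0} = -2 + \frac{1}{4262238} = - \frac{8524475}{4262238} \approx -2.0$)
$R + g{\left(-1613 \right)} = - \frac{8524475}{4262238} - 546 = - \frac{2335706423}{4262238}$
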